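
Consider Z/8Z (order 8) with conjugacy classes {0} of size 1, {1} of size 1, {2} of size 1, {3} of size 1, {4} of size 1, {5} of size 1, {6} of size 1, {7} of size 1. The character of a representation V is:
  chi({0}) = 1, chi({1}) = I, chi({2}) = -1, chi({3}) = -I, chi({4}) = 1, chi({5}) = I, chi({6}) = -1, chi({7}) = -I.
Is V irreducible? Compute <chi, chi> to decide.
Irreducible: <chi, chi> = 1.

Solution. <chi, chi> = (1/|G|) sum_C |C| * |chi(C)|^2 = (1/8)[1*|1|^2 + 1*|I|^2 + 1*|-1|^2 + 1*|-I|^2 + 1*|1|^2 + 1*|I|^2 + 1*|-1|^2 + 1*|-I|^2]
  = (1/8)[(1) + (1) + (1) + (1) + (1) + (1) + (1) + (1)] = 8/8 = 1.
(Exp terms are combined using exp(i*s)*conj(exp(i*t)) = exp(i*(s-t)), and sums of them are collapsed using the identity that for every m > 1 the m distinct m-th roots of unity sum to 0, e.g. 1 + exp(2*I*pi/3) + exp(-2*I*pi/3) = 0.)
A character is irreducible iff <chi, chi> = 1, so this representation is irreducible.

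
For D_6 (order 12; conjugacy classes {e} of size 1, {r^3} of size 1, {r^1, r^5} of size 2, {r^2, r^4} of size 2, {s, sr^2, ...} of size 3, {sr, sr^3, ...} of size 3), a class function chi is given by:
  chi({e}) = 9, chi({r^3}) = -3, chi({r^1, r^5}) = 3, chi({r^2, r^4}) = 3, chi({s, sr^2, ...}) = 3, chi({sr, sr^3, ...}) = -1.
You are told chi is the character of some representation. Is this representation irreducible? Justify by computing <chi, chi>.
Not irreducible (reducible): <chi, chi> = 13 > 1.

Working: <chi, chi> = (1/|G|) sum_C |C| * |chi(C)|^2 = (1/12)[1*|9|^2 + 1*|-3|^2 + 2*|3|^2 + 2*|3|^2 + 3*|3|^2 + 3*|-1|^2]
  = (1/12)[(81) + (9) + (18) + (18) + (27) + (3)] = 156/12 = 13.
A character is irreducible iff <chi, chi> = 1, so this representation is reducible.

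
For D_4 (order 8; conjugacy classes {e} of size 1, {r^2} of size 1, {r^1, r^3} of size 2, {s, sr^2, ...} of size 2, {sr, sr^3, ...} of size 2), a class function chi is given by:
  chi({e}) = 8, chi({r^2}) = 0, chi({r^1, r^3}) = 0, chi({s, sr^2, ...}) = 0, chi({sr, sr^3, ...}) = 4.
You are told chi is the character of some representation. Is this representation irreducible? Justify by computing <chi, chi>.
Not irreducible (reducible): <chi, chi> = 12 > 1.

Argument: <chi, chi> = (1/|G|) sum_C |C| * |chi(C)|^2 = (1/8)[1*|8|^2 + 1*|0|^2 + 2*|0|^2 + 2*|0|^2 + 2*|4|^2]
  = (1/8)[(64) + (0) + (0) + (0) + (32)] = 96/8 = 12.
A character is irreducible iff <chi, chi> = 1, so this representation is reducible.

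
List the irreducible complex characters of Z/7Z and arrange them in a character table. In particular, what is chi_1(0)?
Character table of Z/7Z (irreps indexed chi_0,...,chi_6 with chi_k(m) = zeta_7^(k*m), zeta_7 = exp(2*pi*i/7)):
  irrep \ class  {0} (size 1)  {1} (size 1)    {2} (size 1)    {3} (size 1)    {4} (size 1)    {5} (size 1)    {6} (size 1)  
  chi_0          1             1               1               1               1               1               1             
  chi_1          1             exp(2*I*pi/7)   exp(4*I*pi/7)   exp(6*I*pi/7)   exp(-6*I*pi/7)  exp(-4*I*pi/7)  exp(-2*I*pi/7)
  chi_2          1             exp(4*I*pi/7)   exp(-6*I*pi/7)  exp(-2*I*pi/7)  exp(2*I*pi/7)   exp(6*I*pi/7)   exp(-4*I*pi/7)
  chi_3          1             exp(6*I*pi/7)   exp(-2*I*pi/7)  exp(4*I*pi/7)   exp(-4*I*pi/7)  exp(2*I*pi/7)   exp(-6*I*pi/7)
  chi_4          1             exp(-6*I*pi/7)  exp(2*I*pi/7)   exp(-4*I*pi/7)  exp(4*I*pi/7)   exp(-2*I*pi/7)  exp(6*I*pi/7) 
  chi_5          1             exp(-4*I*pi/7)  exp(6*I*pi/7)   exp(2*I*pi/7)   exp(-2*I*pi/7)  exp(-6*I*pi/7)  exp(4*I*pi/7) 
  chi_6          1             exp(-2*I*pi/7)  exp(-4*I*pi/7)  exp(-6*I*pi/7)  exp(6*I*pi/7)   exp(4*I*pi/7)   exp(2*I*pi/7) 

Spot check: chi_1(0) = zeta_7^(1*0) = zeta_7^0 = 1.

Derivation: Z/7Z is abelian, so all 7 irreducible complex representations are 1-dimensional. They are given by chi_k(m) = zeta_7^(k*m) for k = 0,...,6. Row orthogonality: sum_m chi_k(m) conj(chi_l(m)) = 7 * [k = l].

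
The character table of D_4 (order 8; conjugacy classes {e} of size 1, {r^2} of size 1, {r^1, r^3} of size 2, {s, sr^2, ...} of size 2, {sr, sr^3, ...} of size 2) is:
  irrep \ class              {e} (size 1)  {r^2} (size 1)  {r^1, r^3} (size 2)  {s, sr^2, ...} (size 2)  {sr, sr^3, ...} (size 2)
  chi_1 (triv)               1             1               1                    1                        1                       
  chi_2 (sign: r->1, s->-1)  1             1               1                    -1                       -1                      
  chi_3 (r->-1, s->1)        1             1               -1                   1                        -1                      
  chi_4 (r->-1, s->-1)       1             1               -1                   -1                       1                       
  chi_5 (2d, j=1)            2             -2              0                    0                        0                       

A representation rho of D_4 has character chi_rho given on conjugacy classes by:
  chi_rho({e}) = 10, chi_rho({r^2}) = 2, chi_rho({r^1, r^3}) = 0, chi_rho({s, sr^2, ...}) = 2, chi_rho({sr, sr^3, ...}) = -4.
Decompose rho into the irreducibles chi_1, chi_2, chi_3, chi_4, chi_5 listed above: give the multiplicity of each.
Multiplicities: chi_1: 1, chi_2: 2, chi_3: 3, chi_4: 0, chi_5: 2.

Proof sketch: Use <chi_rho, chi> = (1/|G|) sum_C |C| * chi_rho(C) * conj(chi(C)) with |G| = 8 for each irreducible chi in the table:
  <chi_rho, chi_1> = (1/8)[1*(10)*conj(1) + 1*(2)*conj(1) + 2*(0)*conj(1) + 2*(2)*conj(1) + 2*(-4)*conj(1)]
      = (1/8)[(10) + (2) + (0) + (4) + (-8)] = 8/8 = 1
  <chi_rho, chi_2> = (1/8)[1*(10)*conj(1) + 1*(2)*conj(1) + 2*(0)*conj(1) + 2*(2)*conj(-1) + 2*(-4)*conj(-1)]
      = (1/8)[(10) + (2) + (0) + (-4) + (8)] = 16/8 = 2
  <chi_rho, chi_3> = (1/8)[1*(10)*conj(1) + 1*(2)*conj(1) + 2*(0)*conj(-1) + 2*(2)*conj(1) + 2*(-4)*conj(-1)]
      = (1/8)[(10) + (2) + (0) + (4) + (8)] = 24/8 = 3
  <chi_rho, chi_4> = (1/8)[1*(10)*conj(1) + 1*(2)*conj(1) + 2*(0)*conj(-1) + 2*(2)*conj(-1) + 2*(-4)*conj(1)]
      = (1/8)[(10) + (2) + (0) + (-4) + (-8)] = 0/8 = 0
  <chi_rho, chi_5> = (1/8)[1*(10)*conj(2) + 1*(2)*conj(-2) + 2*(0)*conj(0) + 2*(2)*conj(0) + 2*(-4)*conj(0)]
      = (1/8)[(20) + (-4) + (0) + (0) + (0)] = 16/8 = 2
Dimension check: dim(rho) = sum (mult * dim) = 1*1 + 2*1 + 3*1 + 0*1 + 2*2 = 10 = chi_rho(e) = 10.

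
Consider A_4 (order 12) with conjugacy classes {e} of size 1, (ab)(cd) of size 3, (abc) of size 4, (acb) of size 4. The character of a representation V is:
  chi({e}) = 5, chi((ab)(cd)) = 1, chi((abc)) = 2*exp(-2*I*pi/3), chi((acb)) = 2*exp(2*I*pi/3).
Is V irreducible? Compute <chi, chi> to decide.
Not irreducible (reducible): <chi, chi> = 5 > 1.

Details: <chi, chi> = (1/|G|) sum_C |C| * |chi(C)|^2 = (1/12)[1*|5|^2 + 3*|1|^2 + 4*|2*exp(-2*I*pi/3)|^2 + 4*|2*exp(2*I*pi/3)|^2]
  = (1/12)[(25) + (3) + (16) + (16)] = 60/12 = 5.
(Exp terms are combined using exp(i*s)*conj(exp(i*t)) = exp(i*(s-t)), and sums of them are collapsed using the identity that for every m > 1 the m distinct m-th roots of unity sum to 0, e.g. 1 + exp(2*I*pi/3) + exp(-2*I*pi/3) = 0.)
A character is irreducible iff <chi, chi> = 1, so this representation is reducible.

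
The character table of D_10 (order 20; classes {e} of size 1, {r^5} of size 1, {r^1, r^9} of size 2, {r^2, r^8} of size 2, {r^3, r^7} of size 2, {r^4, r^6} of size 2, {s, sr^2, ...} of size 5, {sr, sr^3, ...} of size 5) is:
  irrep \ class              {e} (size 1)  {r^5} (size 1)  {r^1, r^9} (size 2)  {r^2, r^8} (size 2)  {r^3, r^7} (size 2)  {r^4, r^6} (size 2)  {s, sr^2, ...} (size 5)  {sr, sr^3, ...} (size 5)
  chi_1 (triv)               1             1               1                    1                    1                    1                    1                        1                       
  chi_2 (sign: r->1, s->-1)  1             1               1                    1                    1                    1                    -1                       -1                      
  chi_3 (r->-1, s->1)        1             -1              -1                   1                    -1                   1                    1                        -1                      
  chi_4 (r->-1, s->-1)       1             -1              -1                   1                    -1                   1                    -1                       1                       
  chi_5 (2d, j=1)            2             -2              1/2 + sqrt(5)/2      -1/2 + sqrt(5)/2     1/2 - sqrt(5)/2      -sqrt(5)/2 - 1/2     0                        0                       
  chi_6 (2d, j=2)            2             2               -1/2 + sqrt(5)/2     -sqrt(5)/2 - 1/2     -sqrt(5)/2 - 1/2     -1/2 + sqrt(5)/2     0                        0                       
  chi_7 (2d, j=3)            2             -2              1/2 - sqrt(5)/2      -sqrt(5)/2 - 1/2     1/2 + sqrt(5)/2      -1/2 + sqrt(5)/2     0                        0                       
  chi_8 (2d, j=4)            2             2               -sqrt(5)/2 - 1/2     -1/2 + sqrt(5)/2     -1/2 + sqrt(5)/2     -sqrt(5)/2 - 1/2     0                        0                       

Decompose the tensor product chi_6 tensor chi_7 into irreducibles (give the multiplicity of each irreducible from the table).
chi_6 tensor chi_7 = chi_3 + chi_4 + chi_5 (all other irreducibles have multiplicity 0).

The character of a tensor product is the pointwise product (chi_6 * chi_7)(C) = chi_6(C) * chi_7(C):
  {e}: (2)*(2), {r^5}: (2)*(-2), {r^1, r^9}: (-1/2 + sqrt(5)/2)*(1/2 - sqrt(5)/2), {r^2, r^8}: (-sqrt(5)/2 - 1/2)*(-sqrt(5)/2 - 1/2), {r^3, r^7}: (-sqrt(5)/2 - 1/2)*(1/2 + sqrt(5)/2), {r^4, r^6}: (-1/2 + sqrt(5)/2)*(-1/2 + sqrt(5)/2), {s, sr^2, ...}: (0)*(0), {sr, sr^3, ...}: (0)*(0)
so (chi_6 * chi_7) takes values
  {e} -> 4, {r^5} -> -4, {r^1, r^9} -> -3/2 + sqrt(5)/2, {r^2, r^8} -> sqrt(5)/2 + 3/2, {r^3, r^7} -> -3/2 - sqrt(5)/2, {r^4, r^6} -> 3/2 - sqrt(5)/2, {s, sr^2, ...} -> 0, {sr, sr^3, ...} -> 0.
Now take the inner product of this character with each irreducible chi from the table, <chi_6*chi_7, chi> = (1/20) sum_C |C| (chi_6*chi_7)(C) conj(chi(C)):
  <chi_6*chi_7, chi_1> = (1/20)[1*(4)*conj(1) + 1*(-4)*conj(1) + 2*(-3/2 + sqrt(5)/2)*conj(1) + 2*(sqrt(5)/2 + 3/2)*conj(1) + 2*(-3/2 - sqrt(5)/2)*conj(1) + 2*(3/2 - sqrt(5)/2)*conj(1) + 5*(0)*conj(1) + 5*(0)*conj(1)]
      = (1/20)[(4) + (-4) + (-3 + sqrt(5)) + (sqrt(5) + 3) + (-3 - sqrt(5)) + (3 - sqrt(5)) + (0) + (0)] = 0/20 = 0
  <chi_6*chi_7, chi_2> = (1/20)[1*(4)*conj(1) + 1*(-4)*conj(1) + 2*(-3/2 + sqrt(5)/2)*conj(1) + 2*(sqrt(5)/2 + 3/2)*conj(1) + 2*(-3/2 - sqrt(5)/2)*conj(1) + 2*(3/2 - sqrt(5)/2)*conj(1) + 5*(0)*conj(-1) + 5*(0)*conj(-1)]
      = (1/20)[(4) + (-4) + (-3 + sqrt(5)) + (sqrt(5) + 3) + (-3 - sqrt(5)) + (3 - sqrt(5)) + (0) + (0)] = 0/20 = 0
  <chi_6*chi_7, chi_3> = (1/20)[1*(4)*conj(1) + 1*(-4)*conj(-1) + 2*(-3/2 + sqrt(5)/2)*conj(-1) + 2*(sqrt(5)/2 + 3/2)*conj(1) + 2*(-3/2 - sqrt(5)/2)*conj(-1) + 2*(3/2 - sqrt(5)/2)*conj(1) + 5*(0)*conj(1) + 5*(0)*conj(-1)]
      = (1/20)[(4) + (4) + (3 - sqrt(5)) + (sqrt(5) + 3) + (sqrt(5) + 3) + (3 - sqrt(5)) + (0) + (0)] = 20/20 = 1
  <chi_6*chi_7, chi_4> = (1/20)[1*(4)*conj(1) + 1*(-4)*conj(-1) + 2*(-3/2 + sqrt(5)/2)*conj(-1) + 2*(sqrt(5)/2 + 3/2)*conj(1) + 2*(-3/2 - sqrt(5)/2)*conj(-1) + 2*(3/2 - sqrt(5)/2)*conj(1) + 5*(0)*conj(-1) + 5*(0)*conj(1)]
      = (1/20)[(4) + (4) + (3 - sqrt(5)) + (sqrt(5) + 3) + (sqrt(5) + 3) + (3 - sqrt(5)) + (0) + (0)] = 20/20 = 1
  <chi_6*chi_7, chi_5> = (1/20)[1*(4)*conj(2) + 1*(-4)*conj(-2) + 2*(-3/2 + sqrt(5)/2)*conj(1/2 + sqrt(5)/2) + 2*(sqrt(5)/2 + 3/2)*conj(-1/2 + sqrt(5)/2) + 2*(-3/2 - sqrt(5)/2)*conj(1/2 - sqrt(5)/2) + 2*(3/2 - sqrt(5)/2)*conj(-sqrt(5)/2 - 1/2) + 5*(0)*conj(0) + 5*(0)*conj(0)]
      = (1/20)[(8) + (8) + (1 - sqrt(5)) + (1 + sqrt(5)) + (1 + sqrt(5)) + (1 - sqrt(5)) + (0) + (0)] = 20/20 = 1
  <chi_6*chi_7, chi_6> = (1/20)[1*(4)*conj(2) + 1*(-4)*conj(2) + 2*(-3/2 + sqrt(5)/2)*conj(-1/2 + sqrt(5)/2) + 2*(sqrt(5)/2 + 3/2)*conj(-sqrt(5)/2 - 1/2) + 2*(-3/2 - sqrt(5)/2)*conj(-sqrt(5)/2 - 1/2) + 2*(3/2 - sqrt(5)/2)*conj(-1/2 + sqrt(5)/2) + 5*(0)*conj(0) + 5*(0)*conj(0)]
      = (1/20)[(8) + (-8) + (4 - 2*sqrt(5)) + (-2*sqrt(5) - 4) + (4 + 2*sqrt(5)) + (-4 + 2*sqrt(5)) + (0) + (0)] = 0/20 = 0
  <chi_6*chi_7, chi_7> = (1/20)[1*(4)*conj(2) + 1*(-4)*conj(-2) + 2*(-3/2 + sqrt(5)/2)*conj(1/2 - sqrt(5)/2) + 2*(sqrt(5)/2 + 3/2)*conj(-sqrt(5)/2 - 1/2) + 2*(-3/2 - sqrt(5)/2)*conj(1/2 + sqrt(5)/2) + 2*(3/2 - sqrt(5)/2)*conj(-1/2 + sqrt(5)/2) + 5*(0)*conj(0) + 5*(0)*conj(0)]
      = (1/20)[(8) + (8) + (-4 + 2*sqrt(5)) + (-2*sqrt(5) - 4) + (-2*sqrt(5) - 4) + (-4 + 2*sqrt(5)) + (0) + (0)] = 0/20 = 0
  <chi_6*chi_7, chi_8> = (1/20)[1*(4)*conj(2) + 1*(-4)*conj(2) + 2*(-3/2 + sqrt(5)/2)*conj(-sqrt(5)/2 - 1/2) + 2*(sqrt(5)/2 + 3/2)*conj(-1/2 + sqrt(5)/2) + 2*(-3/2 - sqrt(5)/2)*conj(-1/2 + sqrt(5)/2) + 2*(3/2 - sqrt(5)/2)*conj(-sqrt(5)/2 - 1/2) + 5*(0)*conj(0) + 5*(0)*conj(0)]
      = (1/20)[(8) + (-8) + (-1 + sqrt(5)) + (1 + sqrt(5)) + (-sqrt(5) - 1) + (1 - sqrt(5)) + (0) + (0)] = 0/20 = 0
Hence the multiplicities are chi_3: 1, chi_4: 1, chi_5: 1. Dimension check: dim(chi_6)*dim(chi_7) = 2*2 = 4 and sum (mult * dim) = 1*1 + 1*1 + 1*2 = 4.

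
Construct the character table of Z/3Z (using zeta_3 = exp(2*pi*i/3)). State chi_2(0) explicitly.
Character table of Z/3Z (irreps indexed chi_0,...,chi_2 with chi_k(m) = zeta_3^(k*m), zeta_3 = exp(2*pi*i/3)):
  irrep \ class  {0} (size 1)  {1} (size 1)    {2} (size 1)  
  chi_0          1             1               1             
  chi_1          1             exp(2*I*pi/3)   exp(-2*I*pi/3)
  chi_2          1             exp(-2*I*pi/3)  exp(2*I*pi/3) 

Spot check: chi_2(0) = zeta_3^(2*0) = zeta_3^0 = 1.

Reasoning: Z/3Z is abelian, so all 3 irreducible complex representations are 1-dimensional. They are given by chi_k(m) = zeta_3^(k*m) for k = 0,...,2. Row orthogonality: sum_m chi_k(m) conj(chi_l(m)) = 3 * [k = l].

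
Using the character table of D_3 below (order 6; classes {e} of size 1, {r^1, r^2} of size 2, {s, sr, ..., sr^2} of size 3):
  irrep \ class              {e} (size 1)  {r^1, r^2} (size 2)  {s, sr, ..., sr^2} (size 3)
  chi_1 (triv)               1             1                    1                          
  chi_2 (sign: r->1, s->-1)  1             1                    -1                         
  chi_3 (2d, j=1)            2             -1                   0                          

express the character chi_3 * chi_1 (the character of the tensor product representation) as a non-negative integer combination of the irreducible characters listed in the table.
chi_3 tensor chi_1 = chi_3 (all other irreducibles have multiplicity 0).

Solution. The character of a tensor product is the pointwise product (chi_3 * chi_1)(C) = chi_3(C) * chi_1(C):
  {e}: (2)*(1), {r^1, r^2}: (-1)*(1), {s, sr, ..., sr^2}: (0)*(1)
so (chi_3 * chi_1) takes values
  {e} -> 2, {r^1, r^2} -> -1, {s, sr, ..., sr^2} -> 0.
Now take the inner product of this character with each irreducible chi from the table, <chi_3*chi_1, chi> = (1/6) sum_C |C| (chi_3*chi_1)(C) conj(chi(C)):
  <chi_3*chi_1, chi_1> = (1/6)[1*(2)*conj(1) + 2*(-1)*conj(1) + 3*(0)*conj(1)]
      = (1/6)[(2) + (-2) + (0)] = 0/6 = 0
  <chi_3*chi_1, chi_2> = (1/6)[1*(2)*conj(1) + 2*(-1)*conj(1) + 3*(0)*conj(-1)]
      = (1/6)[(2) + (-2) + (0)] = 0/6 = 0
  <chi_3*chi_1, chi_3> = (1/6)[1*(2)*conj(2) + 2*(-1)*conj(-1) + 3*(0)*conj(0)]
      = (1/6)[(4) + (2) + (0)] = 6/6 = 1
Hence the multiplicities are chi_3: 1. Dimension check: dim(chi_3)*dim(chi_1) = 2*1 = 2 and sum (mult * dim) = 1*2 = 2.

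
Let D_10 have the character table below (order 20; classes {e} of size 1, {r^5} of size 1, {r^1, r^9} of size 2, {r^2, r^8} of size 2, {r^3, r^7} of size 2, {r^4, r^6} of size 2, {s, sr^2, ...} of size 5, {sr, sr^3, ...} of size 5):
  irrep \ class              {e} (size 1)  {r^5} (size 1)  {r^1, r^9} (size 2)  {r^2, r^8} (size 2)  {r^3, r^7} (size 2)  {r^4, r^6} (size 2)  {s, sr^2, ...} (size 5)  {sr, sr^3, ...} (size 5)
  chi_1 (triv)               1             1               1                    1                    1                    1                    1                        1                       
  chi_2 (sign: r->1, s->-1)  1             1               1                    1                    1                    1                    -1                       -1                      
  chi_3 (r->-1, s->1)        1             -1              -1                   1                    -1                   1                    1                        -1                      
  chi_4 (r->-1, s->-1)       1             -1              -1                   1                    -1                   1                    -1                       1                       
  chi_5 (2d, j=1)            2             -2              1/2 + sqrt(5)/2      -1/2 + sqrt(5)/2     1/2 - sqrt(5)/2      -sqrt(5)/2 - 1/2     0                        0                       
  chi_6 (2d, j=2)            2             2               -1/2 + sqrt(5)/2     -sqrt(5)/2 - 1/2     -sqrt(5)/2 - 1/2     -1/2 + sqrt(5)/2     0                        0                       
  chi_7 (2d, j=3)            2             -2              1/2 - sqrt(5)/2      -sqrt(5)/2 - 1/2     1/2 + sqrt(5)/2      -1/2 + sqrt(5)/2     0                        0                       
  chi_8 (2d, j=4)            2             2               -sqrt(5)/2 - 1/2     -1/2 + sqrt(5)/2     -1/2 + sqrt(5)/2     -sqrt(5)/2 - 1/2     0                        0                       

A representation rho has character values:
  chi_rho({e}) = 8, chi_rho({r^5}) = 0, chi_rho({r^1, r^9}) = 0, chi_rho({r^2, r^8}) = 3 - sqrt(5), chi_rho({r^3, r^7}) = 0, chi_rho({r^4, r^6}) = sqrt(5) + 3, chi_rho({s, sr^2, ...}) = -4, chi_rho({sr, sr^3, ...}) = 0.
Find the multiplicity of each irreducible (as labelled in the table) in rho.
Multiplicities: chi_1: 0, chi_2: 2, chi_3: 0, chi_4: 2, chi_5: 0, chi_6: 1, chi_7: 1, chi_8: 0.

Details: Use <chi_rho, chi> = (1/|G|) sum_C |C| * chi_rho(C) * conj(chi(C)) with |G| = 20 for each irreducible chi in the table:
  <chi_rho, chi_1> = (1/20)[1*(8)*conj(1) + 1*(0)*conj(1) + 2*(0)*conj(1) + 2*(3 - sqrt(5))*conj(1) + 2*(0)*conj(1) + 2*(sqrt(5) + 3)*conj(1) + 5*(-4)*conj(1) + 5*(0)*conj(1)]
      = (1/20)[(8) + (0) + (0) + (6 - 2*sqrt(5)) + (0) + (2*sqrt(5) + 6) + (-20) + (0)] = 0/20 = 0
  <chi_rho, chi_2> = (1/20)[1*(8)*conj(1) + 1*(0)*conj(1) + 2*(0)*conj(1) + 2*(3 - sqrt(5))*conj(1) + 2*(0)*conj(1) + 2*(sqrt(5) + 3)*conj(1) + 5*(-4)*conj(-1) + 5*(0)*conj(-1)]
      = (1/20)[(8) + (0) + (0) + (6 - 2*sqrt(5)) + (0) + (2*sqrt(5) + 6) + (20) + (0)] = 40/20 = 2
  <chi_rho, chi_3> = (1/20)[1*(8)*conj(1) + 1*(0)*conj(-1) + 2*(0)*conj(-1) + 2*(3 - sqrt(5))*conj(1) + 2*(0)*conj(-1) + 2*(sqrt(5) + 3)*conj(1) + 5*(-4)*conj(1) + 5*(0)*conj(-1)]
      = (1/20)[(8) + (0) + (0) + (6 - 2*sqrt(5)) + (0) + (2*sqrt(5) + 6) + (-20) + (0)] = 0/20 = 0
  <chi_rho, chi_4> = (1/20)[1*(8)*conj(1) + 1*(0)*conj(-1) + 2*(0)*conj(-1) + 2*(3 - sqrt(5))*conj(1) + 2*(0)*conj(-1) + 2*(sqrt(5) + 3)*conj(1) + 5*(-4)*conj(-1) + 5*(0)*conj(1)]
      = (1/20)[(8) + (0) + (0) + (6 - 2*sqrt(5)) + (0) + (2*sqrt(5) + 6) + (20) + (0)] = 40/20 = 2
  <chi_rho, chi_5> = (1/20)[1*(8)*conj(2) + 1*(0)*conj(-2) + 2*(0)*conj(1/2 + sqrt(5)/2) + 2*(3 - sqrt(5))*conj(-1/2 + sqrt(5)/2) + 2*(0)*conj(1/2 - sqrt(5)/2) + 2*(sqrt(5) + 3)*conj(-sqrt(5)/2 - 1/2) + 5*(-4)*conj(0) + 5*(0)*conj(0)]
      = (1/20)[(16) + (0) + (0) + (-8 + 4*sqrt(5)) + (0) + (-4*sqrt(5) - 8) + (0) + (0)] = 0/20 = 0
  <chi_rho, chi_6> = (1/20)[1*(8)*conj(2) + 1*(0)*conj(2) + 2*(0)*conj(-1/2 + sqrt(5)/2) + 2*(3 - sqrt(5))*conj(-sqrt(5)/2 - 1/2) + 2*(0)*conj(-sqrt(5)/2 - 1/2) + 2*(sqrt(5) + 3)*conj(-1/2 + sqrt(5)/2) + 5*(-4)*conj(0) + 5*(0)*conj(0)]
      = (1/20)[(16) + (0) + (0) + (2 - 2*sqrt(5)) + (0) + (2 + 2*sqrt(5)) + (0) + (0)] = 20/20 = 1
  <chi_rho, chi_7> = (1/20)[1*(8)*conj(2) + 1*(0)*conj(-2) + 2*(0)*conj(1/2 - sqrt(5)/2) + 2*(3 - sqrt(5))*conj(-sqrt(5)/2 - 1/2) + 2*(0)*conj(1/2 + sqrt(5)/2) + 2*(sqrt(5) + 3)*conj(-1/2 + sqrt(5)/2) + 5*(-4)*conj(0) + 5*(0)*conj(0)]
      = (1/20)[(16) + (0) + (0) + (2 - 2*sqrt(5)) + (0) + (2 + 2*sqrt(5)) + (0) + (0)] = 20/20 = 1
  <chi_rho, chi_8> = (1/20)[1*(8)*conj(2) + 1*(0)*conj(2) + 2*(0)*conj(-sqrt(5)/2 - 1/2) + 2*(3 - sqrt(5))*conj(-1/2 + sqrt(5)/2) + 2*(0)*conj(-1/2 + sqrt(5)/2) + 2*(sqrt(5) + 3)*conj(-sqrt(5)/2 - 1/2) + 5*(-4)*conj(0) + 5*(0)*conj(0)]
      = (1/20)[(16) + (0) + (0) + (-8 + 4*sqrt(5)) + (0) + (-4*sqrt(5) - 8) + (0) + (0)] = 0/20 = 0
Dimension check: dim(rho) = sum (mult * dim) = 0*1 + 2*1 + 0*1 + 2*1 + 0*2 + 1*2 + 1*2 + 0*2 = 8 = chi_rho(e) = 8.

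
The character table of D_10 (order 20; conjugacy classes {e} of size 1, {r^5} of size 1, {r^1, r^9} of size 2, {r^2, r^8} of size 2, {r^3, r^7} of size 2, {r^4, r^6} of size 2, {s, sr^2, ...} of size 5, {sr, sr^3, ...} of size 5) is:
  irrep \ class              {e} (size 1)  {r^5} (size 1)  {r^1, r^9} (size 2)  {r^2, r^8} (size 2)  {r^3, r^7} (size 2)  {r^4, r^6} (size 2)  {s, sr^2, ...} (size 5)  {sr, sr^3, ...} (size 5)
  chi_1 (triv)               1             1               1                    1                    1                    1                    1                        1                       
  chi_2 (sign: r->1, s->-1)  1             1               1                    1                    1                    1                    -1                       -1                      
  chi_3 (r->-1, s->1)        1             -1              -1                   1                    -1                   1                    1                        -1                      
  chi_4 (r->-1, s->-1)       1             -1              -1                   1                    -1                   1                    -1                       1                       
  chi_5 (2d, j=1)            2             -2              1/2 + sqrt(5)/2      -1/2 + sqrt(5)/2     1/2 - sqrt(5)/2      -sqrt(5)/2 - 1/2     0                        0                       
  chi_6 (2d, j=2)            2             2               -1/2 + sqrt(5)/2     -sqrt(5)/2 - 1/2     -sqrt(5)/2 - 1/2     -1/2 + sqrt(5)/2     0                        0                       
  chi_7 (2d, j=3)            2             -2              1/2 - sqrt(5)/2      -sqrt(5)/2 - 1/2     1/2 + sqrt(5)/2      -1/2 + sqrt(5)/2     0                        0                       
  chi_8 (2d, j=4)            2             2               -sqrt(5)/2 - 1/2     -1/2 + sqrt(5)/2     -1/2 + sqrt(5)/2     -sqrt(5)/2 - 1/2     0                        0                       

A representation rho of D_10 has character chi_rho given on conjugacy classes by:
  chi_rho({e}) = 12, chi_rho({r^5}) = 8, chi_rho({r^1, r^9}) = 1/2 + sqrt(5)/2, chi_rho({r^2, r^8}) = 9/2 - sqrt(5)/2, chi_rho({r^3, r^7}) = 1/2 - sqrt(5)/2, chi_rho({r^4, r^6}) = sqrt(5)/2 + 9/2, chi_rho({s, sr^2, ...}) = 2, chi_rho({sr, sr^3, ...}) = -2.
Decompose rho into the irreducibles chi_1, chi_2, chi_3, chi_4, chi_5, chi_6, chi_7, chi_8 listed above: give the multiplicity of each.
Multiplicities: chi_1: 2, chi_2: 2, chi_3: 2, chi_4: 0, chi_5: 0, chi_6: 2, chi_7: 0, chi_8: 1.

Derivation: Use <chi_rho, chi> = (1/|G|) sum_C |C| * chi_rho(C) * conj(chi(C)) with |G| = 20 for each irreducible chi in the table:
  <chi_rho, chi_1> = (1/20)[1*(12)*conj(1) + 1*(8)*conj(1) + 2*(1/2 + sqrt(5)/2)*conj(1) + 2*(9/2 - sqrt(5)/2)*conj(1) + 2*(1/2 - sqrt(5)/2)*conj(1) + 2*(sqrt(5)/2 + 9/2)*conj(1) + 5*(2)*conj(1) + 5*(-2)*conj(1)]
      = (1/20)[(12) + (8) + (1 + sqrt(5)) + (9 - sqrt(5)) + (1 - sqrt(5)) + (sqrt(5) + 9) + (10) + (-10)] = 40/20 = 2
  <chi_rho, chi_2> = (1/20)[1*(12)*conj(1) + 1*(8)*conj(1) + 2*(1/2 + sqrt(5)/2)*conj(1) + 2*(9/2 - sqrt(5)/2)*conj(1) + 2*(1/2 - sqrt(5)/2)*conj(1) + 2*(sqrt(5)/2 + 9/2)*conj(1) + 5*(2)*conj(-1) + 5*(-2)*conj(-1)]
      = (1/20)[(12) + (8) + (1 + sqrt(5)) + (9 - sqrt(5)) + (1 - sqrt(5)) + (sqrt(5) + 9) + (-10) + (10)] = 40/20 = 2
  <chi_rho, chi_3> = (1/20)[1*(12)*conj(1) + 1*(8)*conj(-1) + 2*(1/2 + sqrt(5)/2)*conj(-1) + 2*(9/2 - sqrt(5)/2)*conj(1) + 2*(1/2 - sqrt(5)/2)*conj(-1) + 2*(sqrt(5)/2 + 9/2)*conj(1) + 5*(2)*conj(1) + 5*(-2)*conj(-1)]
      = (1/20)[(12) + (-8) + (-sqrt(5) - 1) + (9 - sqrt(5)) + (-1 + sqrt(5)) + (sqrt(5) + 9) + (10) + (10)] = 40/20 = 2
  <chi_rho, chi_4> = (1/20)[1*(12)*conj(1) + 1*(8)*conj(-1) + 2*(1/2 + sqrt(5)/2)*conj(-1) + 2*(9/2 - sqrt(5)/2)*conj(1) + 2*(1/2 - sqrt(5)/2)*conj(-1) + 2*(sqrt(5)/2 + 9/2)*conj(1) + 5*(2)*conj(-1) + 5*(-2)*conj(1)]
      = (1/20)[(12) + (-8) + (-sqrt(5) - 1) + (9 - sqrt(5)) + (-1 + sqrt(5)) + (sqrt(5) + 9) + (-10) + (-10)] = 0/20 = 0
  <chi_rho, chi_5> = (1/20)[1*(12)*conj(2) + 1*(8)*conj(-2) + 2*(1/2 + sqrt(5)/2)*conj(1/2 + sqrt(5)/2) + 2*(9/2 - sqrt(5)/2)*conj(-1/2 + sqrt(5)/2) + 2*(1/2 - sqrt(5)/2)*conj(1/2 - sqrt(5)/2) + 2*(sqrt(5)/2 + 9/2)*conj(-sqrt(5)/2 - 1/2) + 5*(2)*conj(0) + 5*(-2)*conj(0)]
      = (1/20)[(24) + (-16) + (sqrt(5) + 3) + (-7 + 5*sqrt(5)) + (3 - sqrt(5)) + (-5*sqrt(5) - 7) + (0) + (0)] = 0/20 = 0
  <chi_rho, chi_6> = (1/20)[1*(12)*conj(2) + 1*(8)*conj(2) + 2*(1/2 + sqrt(5)/2)*conj(-1/2 + sqrt(5)/2) + 2*(9/2 - sqrt(5)/2)*conj(-sqrt(5)/2 - 1/2) + 2*(1/2 - sqrt(5)/2)*conj(-sqrt(5)/2 - 1/2) + 2*(sqrt(5)/2 + 9/2)*conj(-1/2 + sqrt(5)/2) + 5*(2)*conj(0) + 5*(-2)*conj(0)]
      = (1/20)[(24) + (16) + (2) + (-4*sqrt(5) - 2) + (2) + (-2 + 4*sqrt(5)) + (0) + (0)] = 40/20 = 2
  <chi_rho, chi_7> = (1/20)[1*(12)*conj(2) + 1*(8)*conj(-2) + 2*(1/2 + sqrt(5)/2)*conj(1/2 - sqrt(5)/2) + 2*(9/2 - sqrt(5)/2)*conj(-sqrt(5)/2 - 1/2) + 2*(1/2 - sqrt(5)/2)*conj(1/2 + sqrt(5)/2) + 2*(sqrt(5)/2 + 9/2)*conj(-1/2 + sqrt(5)/2) + 5*(2)*conj(0) + 5*(-2)*conj(0)]
      = (1/20)[(24) + (-16) + (-2) + (-4*sqrt(5) - 2) + (-2) + (-2 + 4*sqrt(5)) + (0) + (0)] = 0/20 = 0
  <chi_rho, chi_8> = (1/20)[1*(12)*conj(2) + 1*(8)*conj(2) + 2*(1/2 + sqrt(5)/2)*conj(-sqrt(5)/2 - 1/2) + 2*(9/2 - sqrt(5)/2)*conj(-1/2 + sqrt(5)/2) + 2*(1/2 - sqrt(5)/2)*conj(-1/2 + sqrt(5)/2) + 2*(sqrt(5)/2 + 9/2)*conj(-sqrt(5)/2 - 1/2) + 5*(2)*conj(0) + 5*(-2)*conj(0)]
      = (1/20)[(24) + (16) + (-3 - sqrt(5)) + (-7 + 5*sqrt(5)) + (-3 + sqrt(5)) + (-5*sqrt(5) - 7) + (0) + (0)] = 20/20 = 1
Dimension check: dim(rho) = sum (mult * dim) = 2*1 + 2*1 + 2*1 + 0*1 + 0*2 + 2*2 + 0*2 + 1*2 = 12 = chi_rho(e) = 12.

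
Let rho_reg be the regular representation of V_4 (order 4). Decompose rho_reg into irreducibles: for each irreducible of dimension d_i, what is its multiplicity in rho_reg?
Each irreducible V_i of dimension d_i appears with multiplicity d_i, i.e. rho_reg = (direct sum over all irreducibles V_i) d_i V_i. The irreducible dimensions for V_4 are 1, 1, 1, 1: 4 irreducibles of dimension 1, each with multiplicity 1. Total dimension 4*1*1 = 4 = |G|.

General theorem: in the regular representation of a finite group G, each irreducible appears with multiplicity equal to its dimension. Check: dim(rho_reg) = sum d_i^2 = 1 + 1 + 1 + 1 = 4 = |G|.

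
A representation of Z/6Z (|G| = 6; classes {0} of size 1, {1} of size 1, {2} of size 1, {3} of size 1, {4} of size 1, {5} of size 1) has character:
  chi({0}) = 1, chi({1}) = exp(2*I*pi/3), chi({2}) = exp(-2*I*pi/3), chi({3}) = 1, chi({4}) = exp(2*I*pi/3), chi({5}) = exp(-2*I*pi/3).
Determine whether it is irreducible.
Irreducible: <chi, chi> = 1.

Details: <chi, chi> = (1/|G|) sum_C |C| * |chi(C)|^2 = (1/6)[1*|1|^2 + 1*|exp(2*I*pi/3)|^2 + 1*|exp(-2*I*pi/3)|^2 + 1*|1|^2 + 1*|exp(2*I*pi/3)|^2 + 1*|exp(-2*I*pi/3)|^2]
  = (1/6)[(1) + (1) + (1) + (1) + (1) + (1)] = 6/6 = 1.
(Exp terms are combined using exp(i*s)*conj(exp(i*t)) = exp(i*(s-t)), and sums of them are collapsed using the identity that for every m > 1 the m distinct m-th roots of unity sum to 0, e.g. 1 + exp(2*I*pi/3) + exp(-2*I*pi/3) = 0.)
A character is irreducible iff <chi, chi> = 1, so this representation is irreducible.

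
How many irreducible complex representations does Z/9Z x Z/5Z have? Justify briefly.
45

Argument: The number of irreducible complex representations of a finite group equals its number of conjugacy classes. Z/9Z x Z/5Z is abelian of order 45, so every element is its own conjugacy class: 45 classes, so Z/9Z x Z/5Z (order 45) has exactly 45 irreducible complex representations.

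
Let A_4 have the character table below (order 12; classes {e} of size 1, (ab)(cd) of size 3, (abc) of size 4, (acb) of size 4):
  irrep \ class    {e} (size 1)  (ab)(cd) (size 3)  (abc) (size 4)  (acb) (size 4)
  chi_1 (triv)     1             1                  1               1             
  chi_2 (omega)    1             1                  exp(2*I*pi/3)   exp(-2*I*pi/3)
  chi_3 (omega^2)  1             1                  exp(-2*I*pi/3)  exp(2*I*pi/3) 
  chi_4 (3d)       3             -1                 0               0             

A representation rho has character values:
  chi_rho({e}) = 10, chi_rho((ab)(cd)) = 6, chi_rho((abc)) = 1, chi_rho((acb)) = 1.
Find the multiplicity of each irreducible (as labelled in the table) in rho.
Multiplicities: chi_1: 3, chi_2: 2, chi_3: 2, chi_4: 1.

Explanation: Use <chi_rho, chi> = (1/|G|) sum_C |C| * chi_rho(C) * conj(chi(C)) with |G| = 12 for each irreducible chi in the table:
  <chi_rho, chi_1> = (1/12)[1*(10)*conj(1) + 3*(6)*conj(1) + 4*(1)*conj(1) + 4*(1)*conj(1)]
      = (1/12)[(10) + (18) + (4) + (4)] = 36/12 = 3
  <chi_rho, chi_2> = (1/12)[1*(10)*conj(1) + 3*(6)*conj(1) + 4*(1)*conj(exp(2*I*pi/3)) + 4*(1)*conj(exp(-2*I*pi/3))]
      = (1/12)[(10) + (18) + (8 + 12*exp(-2*I*pi/3) + 8*exp(2*I*pi/3)) + (8 + 8*exp(-2*I*pi/3) + 12*exp(2*I*pi/3))] = 24/12 = 2
  <chi_rho, chi_3> = (1/12)[1*(10)*conj(1) + 3*(6)*conj(1) + 4*(1)*conj(exp(-2*I*pi/3)) + 4*(1)*conj(exp(2*I*pi/3))]
      = (1/12)[(10) + (18) + (8 + 8*exp(-2*I*pi/3) + 12*exp(2*I*pi/3)) + (8 + 12*exp(-2*I*pi/3) + 8*exp(2*I*pi/3))] = 24/12 = 2
  <chi_rho, chi_4> = (1/12)[1*(10)*conj(3) + 3*(6)*conj(-1) + 4*(1)*conj(0) + 4*(1)*conj(0)]
      = (1/12)[(30) + (-18) + (0) + (0)] = 12/12 = 1
(Exp terms are combined using exp(i*s)*conj(exp(i*t)) = exp(i*(s-t)), and sums of them are collapsed using the identity that for every m > 1 the m distinct m-th roots of unity sum to 0, e.g. 1 + exp(2*I*pi/3) + exp(-2*I*pi/3) = 0.)
Dimension check: dim(rho) = sum (mult * dim) = 3*1 + 2*1 + 2*1 + 1*3 = 10 = chi_rho(e) = 10.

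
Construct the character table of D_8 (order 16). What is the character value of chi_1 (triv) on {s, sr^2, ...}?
Conjugacy classes: {e} of size 1, {r^4} of size 1, {r^1, r^7} of size 2, {r^2, r^6} of size 2, {r^3, r^5} of size 2, {s, sr^2, ...} of size 4, {sr, sr^3, ...} of size 4.
Character table:
  irrep \ class              {e} (size 1)  {r^4} (size 1)  {r^1, r^7} (size 2)  {r^2, r^6} (size 2)  {r^3, r^5} (size 2)  {s, sr^2, ...} (size 4)  {sr, sr^3, ...} (size 4)
  chi_1 (triv)               1             1               1                    1                    1                    1                        1                       
  chi_2 (sign: r->1, s->-1)  1             1               1                    1                    1                    -1                       -1                      
  chi_3 (r->-1, s->1)        1             1               -1                   1                    -1                   1                        -1                      
  chi_4 (r->-1, s->-1)       1             1               -1                   1                    -1                   -1                       1                       
  chi_5 (2d, j=1)            2             -2              sqrt(2)              0                    -sqrt(2)             0                        0                       
  chi_6 (2d, j=2)            2             2               0                    -2                   0                    0                        0                       
  chi_7 (2d, j=3)            2             -2              -sqrt(2)             0                    sqrt(2)              0                        0                       

Spot check: chi_1 (triv) on {s, sr^2, ...} = 1.

Justification: D_8 has order 2*8 = 16 with 7 conjugacy classes, hence 7 irreducibles. Sum of squared dims 1 + 1 + 1 + 1 + 4 + 4 + 4 = 16 = |G|. Linear characters come from the abelianisation; the 2-dimensional irreps have character r^k -> 2*cos(2*pi*j*k/8), reflections -> 0.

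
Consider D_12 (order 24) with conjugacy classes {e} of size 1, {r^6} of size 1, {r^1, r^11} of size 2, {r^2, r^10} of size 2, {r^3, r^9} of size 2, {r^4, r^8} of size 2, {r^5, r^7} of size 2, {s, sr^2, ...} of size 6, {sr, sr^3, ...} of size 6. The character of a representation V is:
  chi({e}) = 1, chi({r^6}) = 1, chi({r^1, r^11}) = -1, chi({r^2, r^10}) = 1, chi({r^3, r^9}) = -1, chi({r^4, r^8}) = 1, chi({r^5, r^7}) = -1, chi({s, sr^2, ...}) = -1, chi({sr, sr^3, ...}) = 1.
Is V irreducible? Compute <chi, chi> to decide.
Irreducible: <chi, chi> = 1.

Argument: <chi, chi> = (1/|G|) sum_C |C| * |chi(C)|^2 = (1/24)[1*|1|^2 + 1*|1|^2 + 2*|-1|^2 + 2*|1|^2 + 2*|-1|^2 + 2*|1|^2 + 2*|-1|^2 + 6*|-1|^2 + 6*|1|^2]
  = (1/24)[(1) + (1) + (2) + (2) + (2) + (2) + (2) + (6) + (6)] = 24/24 = 1.
A character is irreducible iff <chi, chi> = 1, so this representation is irreducible.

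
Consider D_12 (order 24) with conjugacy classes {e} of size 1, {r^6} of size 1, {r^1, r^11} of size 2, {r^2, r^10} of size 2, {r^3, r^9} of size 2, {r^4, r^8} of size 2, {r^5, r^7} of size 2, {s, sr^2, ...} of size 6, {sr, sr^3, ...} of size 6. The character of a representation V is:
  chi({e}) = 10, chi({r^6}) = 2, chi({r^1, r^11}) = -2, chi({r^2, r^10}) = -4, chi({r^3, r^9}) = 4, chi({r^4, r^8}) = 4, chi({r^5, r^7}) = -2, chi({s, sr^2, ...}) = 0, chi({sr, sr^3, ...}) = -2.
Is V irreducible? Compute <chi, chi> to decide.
Not irreducible (reducible): <chi, chi> = 10 > 1.

Working: <chi, chi> = (1/|G|) sum_C |C| * |chi(C)|^2 = (1/24)[1*|10|^2 + 1*|2|^2 + 2*|-2|^2 + 2*|-4|^2 + 2*|4|^2 + 2*|4|^2 + 2*|-2|^2 + 6*|0|^2 + 6*|-2|^2]
  = (1/24)[(100) + (4) + (8) + (32) + (32) + (32) + (8) + (0) + (24)] = 240/24 = 10.
A character is irreducible iff <chi, chi> = 1, so this representation is reducible.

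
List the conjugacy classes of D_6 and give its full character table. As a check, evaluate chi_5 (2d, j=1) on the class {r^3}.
Conjugacy classes: {e} of size 1, {r^3} of size 1, {r^1, r^5} of size 2, {r^2, r^4} of size 2, {s, sr^2, ...} of size 3, {sr, sr^3, ...} of size 3.
Character table:
  irrep \ class              {e} (size 1)  {r^3} (size 1)  {r^1, r^5} (size 2)  {r^2, r^4} (size 2)  {s, sr^2, ...} (size 3)  {sr, sr^3, ...} (size 3)
  chi_1 (triv)               1             1               1                    1                    1                        1                       
  chi_2 (sign: r->1, s->-1)  1             1               1                    1                    -1                       -1                      
  chi_3 (r->-1, s->1)        1             -1              -1                   1                    1                        -1                      
  chi_4 (r->-1, s->-1)       1             -1              -1                   1                    -1                       1                       
  chi_5 (2d, j=1)            2             -2              1                    -1                   0                        0                       
  chi_6 (2d, j=2)            2             2               -1                   -1                   0                        0                       

Spot check: chi_5 (2d, j=1) on {r^3} = -2.

Working: D_6 has order 2*6 = 12 with 6 conjugacy classes, hence 6 irreducibles. Sum of squared dims 1 + 1 + 1 + 1 + 4 + 4 = 12 = |G|. Linear characters come from the abelianisation; the 2-dimensional irreps have character r^k -> 2*cos(2*pi*j*k/6), reflections -> 0.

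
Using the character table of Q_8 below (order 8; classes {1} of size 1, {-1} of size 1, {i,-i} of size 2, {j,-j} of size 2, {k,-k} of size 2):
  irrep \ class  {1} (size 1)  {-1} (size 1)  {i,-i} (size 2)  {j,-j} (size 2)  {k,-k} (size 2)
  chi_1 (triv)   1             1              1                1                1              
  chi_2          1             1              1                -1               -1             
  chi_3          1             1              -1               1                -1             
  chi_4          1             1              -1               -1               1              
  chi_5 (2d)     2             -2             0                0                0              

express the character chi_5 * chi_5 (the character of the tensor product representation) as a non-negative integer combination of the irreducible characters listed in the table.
chi_5 tensor chi_5 = chi_1 + chi_2 + chi_3 + chi_4 (all other irreducibles have multiplicity 0).

Argument: The character of a tensor product is the pointwise product (chi_5 * chi_5)(C) = chi_5(C) * chi_5(C):
  {1}: (2)*(2), {-1}: (-2)*(-2), {i,-i}: (0)*(0), {j,-j}: (0)*(0), {k,-k}: (0)*(0)
so (chi_5 * chi_5) takes values
  {1} -> 4, {-1} -> 4, {i,-i} -> 0, {j,-j} -> 0, {k,-k} -> 0.
Now take the inner product of this character with each irreducible chi from the table, <chi_5*chi_5, chi> = (1/8) sum_C |C| (chi_5*chi_5)(C) conj(chi(C)):
  <chi_5*chi_5, chi_1> = (1/8)[1*(4)*conj(1) + 1*(4)*conj(1) + 2*(0)*conj(1) + 2*(0)*conj(1) + 2*(0)*conj(1)]
      = (1/8)[(4) + (4) + (0) + (0) + (0)] = 8/8 = 1
  <chi_5*chi_5, chi_2> = (1/8)[1*(4)*conj(1) + 1*(4)*conj(1) + 2*(0)*conj(1) + 2*(0)*conj(-1) + 2*(0)*conj(-1)]
      = (1/8)[(4) + (4) + (0) + (0) + (0)] = 8/8 = 1
  <chi_5*chi_5, chi_3> = (1/8)[1*(4)*conj(1) + 1*(4)*conj(1) + 2*(0)*conj(-1) + 2*(0)*conj(1) + 2*(0)*conj(-1)]
      = (1/8)[(4) + (4) + (0) + (0) + (0)] = 8/8 = 1
  <chi_5*chi_5, chi_4> = (1/8)[1*(4)*conj(1) + 1*(4)*conj(1) + 2*(0)*conj(-1) + 2*(0)*conj(-1) + 2*(0)*conj(1)]
      = (1/8)[(4) + (4) + (0) + (0) + (0)] = 8/8 = 1
  <chi_5*chi_5, chi_5> = (1/8)[1*(4)*conj(2) + 1*(4)*conj(-2) + 2*(0)*conj(0) + 2*(0)*conj(0) + 2*(0)*conj(0)]
      = (1/8)[(8) + (-8) + (0) + (0) + (0)] = 0/8 = 0
Hence the multiplicities are chi_1: 1, chi_2: 1, chi_3: 1, chi_4: 1. Dimension check: dim(chi_5)*dim(chi_5) = 2*2 = 4 and sum (mult * dim) = 1*1 + 1*1 + 1*1 + 1*1 = 4.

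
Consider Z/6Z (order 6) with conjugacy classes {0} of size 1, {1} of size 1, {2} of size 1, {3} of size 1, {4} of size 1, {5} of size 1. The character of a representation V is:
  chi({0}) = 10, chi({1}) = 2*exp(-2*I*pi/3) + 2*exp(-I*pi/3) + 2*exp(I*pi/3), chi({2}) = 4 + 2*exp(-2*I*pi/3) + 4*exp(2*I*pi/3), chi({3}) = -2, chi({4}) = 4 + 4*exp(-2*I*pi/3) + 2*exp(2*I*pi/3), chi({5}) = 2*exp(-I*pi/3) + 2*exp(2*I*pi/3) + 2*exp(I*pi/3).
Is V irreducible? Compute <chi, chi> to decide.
Not irreducible (reducible): <chi, chi> = 20 > 1.

Reasoning: <chi, chi> = (1/|G|) sum_C |C| * |chi(C)|^2 = (1/6)[1*|10|^2 + 1*|2*exp(-2*I*pi/3) + 2*exp(-I*pi/3) + 2*exp(I*pi/3)|^2 + 1*|4 + 2*exp(-2*I*pi/3) + 4*exp(2*I*pi/3)|^2 + 1*|-2|^2 + 1*|4 + 4*exp(-2*I*pi/3) + 2*exp(2*I*pi/3)|^2 + 1*|2*exp(-I*pi/3) + 2*exp(2*I*pi/3) + 2*exp(I*pi/3)|^2]
  = (1/6)[(100) + (4) + (4) + (4) + (4) + (4)] = 120/6 = 20.
(Exp terms are combined using exp(i*s)*conj(exp(i*t)) = exp(i*(s-t)), and sums of them are collapsed using the identity that for every m > 1 the m distinct m-th roots of unity sum to 0, e.g. 1 + exp(2*I*pi/3) + exp(-2*I*pi/3) = 0.)
A character is irreducible iff <chi, chi> = 1, so this representation is reducible.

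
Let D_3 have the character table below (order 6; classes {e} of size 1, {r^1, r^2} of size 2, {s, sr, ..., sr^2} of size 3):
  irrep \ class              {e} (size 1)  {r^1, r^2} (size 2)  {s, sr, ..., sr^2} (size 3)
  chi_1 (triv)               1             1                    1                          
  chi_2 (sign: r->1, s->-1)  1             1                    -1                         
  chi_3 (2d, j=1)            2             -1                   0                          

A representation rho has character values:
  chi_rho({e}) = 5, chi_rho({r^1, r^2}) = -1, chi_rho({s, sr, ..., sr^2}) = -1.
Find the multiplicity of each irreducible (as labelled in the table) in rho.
Multiplicities: chi_1: 0, chi_2: 1, chi_3: 2.

Details: Use <chi_rho, chi> = (1/|G|) sum_C |C| * chi_rho(C) * conj(chi(C)) with |G| = 6 for each irreducible chi in the table:
  <chi_rho, chi_1> = (1/6)[1*(5)*conj(1) + 2*(-1)*conj(1) + 3*(-1)*conj(1)]
      = (1/6)[(5) + (-2) + (-3)] = 0/6 = 0
  <chi_rho, chi_2> = (1/6)[1*(5)*conj(1) + 2*(-1)*conj(1) + 3*(-1)*conj(-1)]
      = (1/6)[(5) + (-2) + (3)] = 6/6 = 1
  <chi_rho, chi_3> = (1/6)[1*(5)*conj(2) + 2*(-1)*conj(-1) + 3*(-1)*conj(0)]
      = (1/6)[(10) + (2) + (0)] = 12/6 = 2
Dimension check: dim(rho) = sum (mult * dim) = 0*1 + 1*1 + 2*2 = 5 = chi_rho(e) = 5.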